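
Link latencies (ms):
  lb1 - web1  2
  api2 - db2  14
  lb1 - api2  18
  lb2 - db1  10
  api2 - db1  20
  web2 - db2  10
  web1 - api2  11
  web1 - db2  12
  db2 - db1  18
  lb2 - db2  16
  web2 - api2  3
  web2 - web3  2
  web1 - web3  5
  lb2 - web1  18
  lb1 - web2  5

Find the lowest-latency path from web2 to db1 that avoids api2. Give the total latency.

Comparing a few candidate routes:
web2 -> db2 -> lb2 -> db1: 10 + 16 + 10 = 36
web2 -> web3 -> web1 -> lb2 -> db1: 2 + 5 + 18 + 10 = 35
web2 -> db2 -> db1: 10 + 18 = 28
web2 -> lb1 -> web1 -> lb2 -> db1: 5 + 2 + 18 + 10 = 35
Best route has total 28 ms.

28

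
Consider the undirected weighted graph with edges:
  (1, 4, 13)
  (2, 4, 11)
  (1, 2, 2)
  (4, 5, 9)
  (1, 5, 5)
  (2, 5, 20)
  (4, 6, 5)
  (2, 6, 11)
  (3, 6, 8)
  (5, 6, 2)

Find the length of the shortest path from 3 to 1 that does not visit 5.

21

Paths from 3 to 1 avoiding 5:
3 → 6 → 4 → 2 → 1: 8 + 5 + 11 + 2 = 26
3 → 6 → 2 → 4 → 1: 8 + 11 + 11 + 13 = 43
3 → 6 → 4 → 1: 8 + 5 + 13 = 26
3 → 6 → 2 → 1: 8 + 11 + 2 = 21
Shortest: 21.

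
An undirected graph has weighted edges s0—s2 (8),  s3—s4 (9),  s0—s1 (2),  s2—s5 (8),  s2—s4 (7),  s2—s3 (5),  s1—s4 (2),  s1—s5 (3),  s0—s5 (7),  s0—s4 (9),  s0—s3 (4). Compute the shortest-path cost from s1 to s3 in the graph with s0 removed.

Paths from s1 to s3 avoiding s0:
s1 - s5 - s2 - s4 - s3: 3 + 8 + 7 + 9 = 27
s1 - s5 - s2 - s3: 3 + 8 + 5 = 16
s1 - s4 - s2 - s3: 2 + 7 + 5 = 14
s1 - s4 - s3: 2 + 9 = 11
Shortest: 11.

11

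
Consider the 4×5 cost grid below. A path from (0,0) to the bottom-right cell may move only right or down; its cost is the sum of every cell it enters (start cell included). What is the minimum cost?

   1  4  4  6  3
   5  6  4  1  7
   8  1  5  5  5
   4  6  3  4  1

24

Best path: (0,0)→(0,1)→(0,2)→(1,2)→(1,3)→(2,3)→(3,3)→(3,4)
Cost: 1 + 4 + 4 + 4 + 1 + 5 + 4 + 1 = 24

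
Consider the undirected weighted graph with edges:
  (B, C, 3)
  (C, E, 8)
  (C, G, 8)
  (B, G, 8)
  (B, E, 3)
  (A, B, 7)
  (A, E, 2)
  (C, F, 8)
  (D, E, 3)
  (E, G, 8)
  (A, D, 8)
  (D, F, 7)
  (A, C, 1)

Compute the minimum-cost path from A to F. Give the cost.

9

A few of the A→F routes:
A→C→F: 1 + 8 = 9
A→C→B→E→D→F: 1 + 3 + 3 + 3 + 7 = 17
A→E→D→F: 2 + 3 + 7 = 12
A→D→F: 8 + 7 = 15
A→E→C→F: 2 + 8 + 8 = 18
A→E→B→C→F: 2 + 3 + 3 + 8 = 16
Best route has total 9.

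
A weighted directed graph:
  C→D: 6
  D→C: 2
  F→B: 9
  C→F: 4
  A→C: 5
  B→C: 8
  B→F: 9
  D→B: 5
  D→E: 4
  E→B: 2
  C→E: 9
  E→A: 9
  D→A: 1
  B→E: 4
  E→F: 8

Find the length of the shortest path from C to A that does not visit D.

Routes from C to A avoiding D:
C → E → A: 9 + 9 = 18
C → F → B → E → A: 4 + 9 + 4 + 9 = 26
The minimum is 18.

18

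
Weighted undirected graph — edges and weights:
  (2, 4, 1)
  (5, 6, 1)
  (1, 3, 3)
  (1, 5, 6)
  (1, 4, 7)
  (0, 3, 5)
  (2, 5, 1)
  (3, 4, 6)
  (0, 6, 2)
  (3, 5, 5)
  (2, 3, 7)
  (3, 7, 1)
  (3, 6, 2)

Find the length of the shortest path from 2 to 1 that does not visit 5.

Routes from 2 to 1 avoiding 5:
2 -> 4 -> 1: 1 + 7 = 8
2 -> 4 -> 3 -> 1: 1 + 6 + 3 = 10
2 -> 3 -> 1: 7 + 3 = 10
2 -> 3 -> 4 -> 1: 7 + 6 + 7 = 20
Shortest: 8.

8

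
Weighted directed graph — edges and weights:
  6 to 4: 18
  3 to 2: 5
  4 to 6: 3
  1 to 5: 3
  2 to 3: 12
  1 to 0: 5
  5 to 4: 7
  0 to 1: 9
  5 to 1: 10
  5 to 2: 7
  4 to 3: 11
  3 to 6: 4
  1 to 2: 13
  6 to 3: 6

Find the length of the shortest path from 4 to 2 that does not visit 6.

16

Paths from 4 to 2 avoiding 6:
4-3-2: 11 + 5 = 16
Best route has total 16.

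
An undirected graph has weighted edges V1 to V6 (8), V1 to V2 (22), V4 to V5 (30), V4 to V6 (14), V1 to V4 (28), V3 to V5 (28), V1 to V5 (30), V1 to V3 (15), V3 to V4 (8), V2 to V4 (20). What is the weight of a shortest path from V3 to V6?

22

Comparing a few candidate routes:
V3 -> V4 -> V1 -> V6: 8 + 28 + 8 = 44
V3 -> V1 -> V6: 15 + 8 = 23
V3 -> V4 -> V6: 8 + 14 = 22
Best route has total 22.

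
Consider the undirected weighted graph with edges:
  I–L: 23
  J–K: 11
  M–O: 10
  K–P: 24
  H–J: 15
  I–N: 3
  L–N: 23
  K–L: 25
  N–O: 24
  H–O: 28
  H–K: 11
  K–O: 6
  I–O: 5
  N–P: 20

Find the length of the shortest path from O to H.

Some routes from O to H:
O-I-L-K-H: 5 + 23 + 25 + 11 = 64
O-K-J-H: 6 + 11 + 15 = 32
O-H: 28
O-I-N-P-K-H: 5 + 3 + 20 + 24 + 11 = 63
O-K-H: 6 + 11 = 17
Shortest: 17.

17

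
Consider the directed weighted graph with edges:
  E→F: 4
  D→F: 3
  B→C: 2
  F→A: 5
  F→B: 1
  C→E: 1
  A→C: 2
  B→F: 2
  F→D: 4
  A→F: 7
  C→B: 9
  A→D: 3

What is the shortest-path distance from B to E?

3

Routes from B to E:
B - C - E: 2 + 1 = 3
B - F - A - C - E: 2 + 5 + 2 + 1 = 10
Best route has total 3.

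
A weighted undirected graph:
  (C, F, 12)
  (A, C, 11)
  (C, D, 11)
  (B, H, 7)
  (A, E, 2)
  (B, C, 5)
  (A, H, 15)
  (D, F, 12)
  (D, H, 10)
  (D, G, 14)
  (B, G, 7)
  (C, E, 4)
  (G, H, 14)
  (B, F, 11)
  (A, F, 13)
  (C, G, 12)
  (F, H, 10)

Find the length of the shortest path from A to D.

Checking several routes:
A→H→D: 15 + 10 = 25
A→F→D: 13 + 12 = 25
A→C→D: 11 + 11 = 22
A→E→C→D: 2 + 4 + 11 = 17
The minimum is 17.

17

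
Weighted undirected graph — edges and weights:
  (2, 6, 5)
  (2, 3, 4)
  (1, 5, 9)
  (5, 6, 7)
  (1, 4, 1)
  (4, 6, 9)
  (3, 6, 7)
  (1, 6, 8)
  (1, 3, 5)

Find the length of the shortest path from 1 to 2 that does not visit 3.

Candidate routes:
1 - 6 - 2: 8 + 5 = 13
1 - 5 - 6 - 2: 9 + 7 + 5 = 21
1 - 4 - 6 - 2: 1 + 9 + 5 = 15
Best route has total 13.

13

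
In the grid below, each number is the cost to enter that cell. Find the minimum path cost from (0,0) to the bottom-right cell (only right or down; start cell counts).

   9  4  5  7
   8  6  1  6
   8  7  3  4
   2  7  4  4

Take r0c0→r0c1→r0c2→r1c2→r2c2→r2c3→r3c3 for a total of 9 + 4 + 5 + 1 + 3 + 4 + 4 = 30.

30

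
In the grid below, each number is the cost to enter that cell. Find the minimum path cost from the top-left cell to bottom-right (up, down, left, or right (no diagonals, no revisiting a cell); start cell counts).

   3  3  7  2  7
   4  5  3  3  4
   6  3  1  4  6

25

One optimal route is r0c0 → r0c1 → r1c1 → r1c2 → r2c2 → r2c3 → r2c4.
Its cost is 3 + 3 + 5 + 3 + 1 + 4 + 6 = 25.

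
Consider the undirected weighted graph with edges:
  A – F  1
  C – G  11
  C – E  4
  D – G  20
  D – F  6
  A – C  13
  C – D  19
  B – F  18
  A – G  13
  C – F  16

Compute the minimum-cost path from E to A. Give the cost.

17

Some routes from E to A:
E → C → A: 4 + 13 = 17
E → C → F → A: 4 + 16 + 1 = 21
E → C → G → A: 4 + 11 + 13 = 28
E → C → D → F → A: 4 + 19 + 6 + 1 = 30
Shortest: 17.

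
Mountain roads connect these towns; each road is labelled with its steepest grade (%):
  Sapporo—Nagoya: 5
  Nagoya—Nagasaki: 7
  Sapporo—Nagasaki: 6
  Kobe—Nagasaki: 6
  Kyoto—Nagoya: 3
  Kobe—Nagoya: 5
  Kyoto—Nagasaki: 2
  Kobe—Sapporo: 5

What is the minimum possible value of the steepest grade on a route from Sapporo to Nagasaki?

Comparing a few candidate routes:
Sapporo-Kobe-Nagasaki: max(5, 6) = 6
Sapporo-Kobe-Nagoya-Kyoto-Nagasaki: max(5, 5, 3, 2) = 5
Sapporo-Nagoya-Kyoto-Nagasaki: max(5, 3, 2) = 5
Best route has worst link 5%.

5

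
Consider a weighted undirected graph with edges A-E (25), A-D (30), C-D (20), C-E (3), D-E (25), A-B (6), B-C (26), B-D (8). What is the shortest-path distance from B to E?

Some routes from B to E:
B - C - E: 26 + 3 = 29
B - D - C - E: 8 + 20 + 3 = 31
B - D - E: 8 + 25 = 33
B - A - D - C - E: 6 + 30 + 20 + 3 = 59
B - A - E: 6 + 25 = 31
Shortest: 29.

29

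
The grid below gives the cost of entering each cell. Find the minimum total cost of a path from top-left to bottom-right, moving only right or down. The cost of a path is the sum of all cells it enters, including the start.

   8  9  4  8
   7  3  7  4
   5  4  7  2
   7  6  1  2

Path [0,0] [1,0] [1,1] [2,1] [3,1] [3,2] [3,3]: 8 + 7 + 3 + 4 + 6 + 1 + 2 = 31.
(Top row then right column would cost 37.)

31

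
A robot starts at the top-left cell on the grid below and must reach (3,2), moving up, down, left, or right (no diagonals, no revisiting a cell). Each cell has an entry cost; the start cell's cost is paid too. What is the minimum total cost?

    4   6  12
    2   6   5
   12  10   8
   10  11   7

One optimal route is [0,0]→[1,0]→[1,1]→[1,2]→[2,2]→[3,2].
Its cost is 4 + 2 + 6 + 5 + 8 + 7 = 32.

32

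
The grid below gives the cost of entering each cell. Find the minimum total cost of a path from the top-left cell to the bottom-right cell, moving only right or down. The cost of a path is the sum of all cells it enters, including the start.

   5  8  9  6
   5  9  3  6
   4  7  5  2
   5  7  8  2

Cheapest: [0,0] → [1,0] → [2,0] → [2,1] → [2,2] → [2,3] → [3,3]
  5 + 5 + 4 + 7 + 5 + 2 + 2 = 30
(Top row then right column would cost 38.)

30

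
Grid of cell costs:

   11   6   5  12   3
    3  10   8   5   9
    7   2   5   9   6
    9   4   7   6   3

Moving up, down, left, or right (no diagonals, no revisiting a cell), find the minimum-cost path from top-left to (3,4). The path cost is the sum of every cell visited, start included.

Take (0,0) -> (1,0) -> (2,0) -> (2,1) -> (3,1) -> (3,2) -> (3,3) -> (3,4) for a total of 11 + 3 + 7 + 2 + 4 + 7 + 6 + 3 = 43.

43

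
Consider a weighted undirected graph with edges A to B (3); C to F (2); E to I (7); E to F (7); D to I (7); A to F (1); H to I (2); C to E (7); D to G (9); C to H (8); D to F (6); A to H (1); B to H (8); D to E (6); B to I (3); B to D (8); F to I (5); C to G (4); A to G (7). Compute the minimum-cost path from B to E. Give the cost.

A few of the B→E routes:
B - I - E: 3 + 7 = 10
B - A - H - I - E: 3 + 1 + 2 + 7 = 13
B - A - F - E: 3 + 1 + 7 = 11
The minimum is 10.

10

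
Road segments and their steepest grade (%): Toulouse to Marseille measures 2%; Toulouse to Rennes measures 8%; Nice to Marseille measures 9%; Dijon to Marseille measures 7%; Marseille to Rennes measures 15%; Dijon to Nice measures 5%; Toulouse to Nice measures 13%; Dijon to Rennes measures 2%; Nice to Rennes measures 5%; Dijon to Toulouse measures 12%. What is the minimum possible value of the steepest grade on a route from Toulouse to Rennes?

Comparing a few candidate routes:
Toulouse → Marseille → Nice → Dijon → Rennes: max(2, 9, 5, 2) = 9
Toulouse → Marseille → Dijon → Nice → Rennes: max(2, 7, 5, 5) = 7
Toulouse → Marseille → Nice → Rennes: max(2, 9, 5) = 9
Toulouse → Marseille → Dijon → Rennes: max(2, 7, 2) = 7
Toulouse → Dijon → Nice → Rennes: max(12, 5, 5) = 12
Toulouse → Rennes: max(8) = 8
Best route has worst link 7%.

7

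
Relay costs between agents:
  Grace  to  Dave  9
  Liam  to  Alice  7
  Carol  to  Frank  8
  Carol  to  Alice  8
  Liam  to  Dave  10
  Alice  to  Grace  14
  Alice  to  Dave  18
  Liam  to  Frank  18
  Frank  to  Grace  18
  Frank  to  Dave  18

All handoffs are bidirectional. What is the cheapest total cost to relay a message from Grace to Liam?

Checking several routes:
Grace→Dave→Liam: 9 + 10 = 19
Grace→Dave→Alice→Liam: 9 + 18 + 7 = 34
Grace→Alice→Liam: 14 + 7 = 21
The minimum is 19.

19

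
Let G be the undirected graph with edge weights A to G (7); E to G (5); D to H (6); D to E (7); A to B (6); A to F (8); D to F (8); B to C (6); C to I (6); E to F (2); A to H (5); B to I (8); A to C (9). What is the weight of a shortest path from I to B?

8

Routes from I to B:
I - B: 8
I - C - B: 6 + 6 = 12
I - C - A - B: 6 + 9 + 6 = 21
Shortest: 8.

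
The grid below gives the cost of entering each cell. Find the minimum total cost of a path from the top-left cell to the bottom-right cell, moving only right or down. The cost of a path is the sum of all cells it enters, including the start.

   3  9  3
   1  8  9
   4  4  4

Path r0c0 → r1c0 → r2c0 → r2c1 → r2c2: 3 + 1 + 4 + 4 + 4 = 16.
(Top row then right column would cost 28.)

16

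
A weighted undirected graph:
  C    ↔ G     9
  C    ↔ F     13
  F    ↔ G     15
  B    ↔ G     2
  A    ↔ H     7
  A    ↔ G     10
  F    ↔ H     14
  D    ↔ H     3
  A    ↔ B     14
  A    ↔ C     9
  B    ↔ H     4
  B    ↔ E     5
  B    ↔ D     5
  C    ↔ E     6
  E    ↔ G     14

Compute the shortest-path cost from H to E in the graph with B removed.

Comparing a few candidate routes:
H - A - G - C - E: 7 + 10 + 9 + 6 = 32
H - F - C - E: 14 + 13 + 6 = 33
H - A - G - E: 7 + 10 + 14 = 31
H - A - C - E: 7 + 9 + 6 = 22
The minimum is 22.

22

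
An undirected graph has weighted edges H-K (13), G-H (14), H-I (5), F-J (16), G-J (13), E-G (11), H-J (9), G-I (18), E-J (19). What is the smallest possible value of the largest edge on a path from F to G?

16

Paths from F to G:
F→J→G: max(16, 13) = 16
F→J→H→I→G: max(16, 9, 5, 18) = 18
F→J→H→G: max(16, 9, 14) = 16
F→J→E→G: max(16, 19, 11) = 19
Smallest bottleneck: 16.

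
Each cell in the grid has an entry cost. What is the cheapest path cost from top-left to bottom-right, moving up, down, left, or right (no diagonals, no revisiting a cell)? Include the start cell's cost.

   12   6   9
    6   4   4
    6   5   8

Cheapest: (0,0) → (0,1) → (1,1) → (1,2) → (2,2)
  12 + 6 + 4 + 4 + 8 = 34

34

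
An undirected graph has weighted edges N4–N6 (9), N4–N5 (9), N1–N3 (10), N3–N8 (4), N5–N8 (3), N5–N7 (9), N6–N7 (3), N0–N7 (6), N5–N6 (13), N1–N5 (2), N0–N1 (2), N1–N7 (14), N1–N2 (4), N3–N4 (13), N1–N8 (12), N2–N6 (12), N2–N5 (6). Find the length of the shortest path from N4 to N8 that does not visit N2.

12

Comparing a few candidate routes:
N4 → N5 → N8: 9 + 3 = 12
N4 → N5 → N1 → N8: 9 + 2 + 12 = 23
N4 → N6 → N7 → N5 → N8: 9 + 3 + 9 + 3 = 24
N4 → N3 → N8: 13 + 4 = 17
Best route has total 12.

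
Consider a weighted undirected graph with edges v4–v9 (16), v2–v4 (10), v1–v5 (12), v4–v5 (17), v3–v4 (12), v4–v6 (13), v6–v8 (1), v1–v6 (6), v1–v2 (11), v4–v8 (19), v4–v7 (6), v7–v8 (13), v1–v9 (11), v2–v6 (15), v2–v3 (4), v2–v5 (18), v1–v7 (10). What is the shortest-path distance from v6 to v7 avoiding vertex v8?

16

Checking several routes:
v6 -> v4 -> v7: 13 + 6 = 19
v6 -> v2 -> v1 -> v7: 15 + 11 + 10 = 36
v6 -> v1 -> v2 -> v4 -> v7: 6 + 11 + 10 + 6 = 33
v6 -> v2 -> v4 -> v7: 15 + 10 + 6 = 31
v6 -> v1 -> v7: 6 + 10 = 16
Shortest: 16.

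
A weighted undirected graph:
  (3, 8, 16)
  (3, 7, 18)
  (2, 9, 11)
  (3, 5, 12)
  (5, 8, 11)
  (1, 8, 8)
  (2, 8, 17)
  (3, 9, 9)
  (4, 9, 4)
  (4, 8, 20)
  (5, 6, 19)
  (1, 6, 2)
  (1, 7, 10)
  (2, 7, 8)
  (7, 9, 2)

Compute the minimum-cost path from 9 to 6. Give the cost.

Checking several routes:
9 -> 2 -> 7 -> 1 -> 6: 11 + 8 + 10 + 2 = 31
9 -> 4 -> 8 -> 1 -> 6: 4 + 20 + 8 + 2 = 34
9 -> 7 -> 1 -> 6: 2 + 10 + 2 = 14
9 -> 7 -> 2 -> 8 -> 1 -> 6: 2 + 8 + 17 + 8 + 2 = 37
9 -> 3 -> 8 -> 1 -> 6: 9 + 16 + 8 + 2 = 35
The minimum is 14.

14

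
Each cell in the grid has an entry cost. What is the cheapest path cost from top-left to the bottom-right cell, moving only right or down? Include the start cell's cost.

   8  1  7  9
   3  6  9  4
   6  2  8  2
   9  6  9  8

Cheapest: r0c0→r0c1→r1c1→r2c1→r2c2→r2c3→r3c3
  8 + 1 + 6 + 2 + 8 + 2 + 8 = 35
(Top row then right column would cost 39.)

35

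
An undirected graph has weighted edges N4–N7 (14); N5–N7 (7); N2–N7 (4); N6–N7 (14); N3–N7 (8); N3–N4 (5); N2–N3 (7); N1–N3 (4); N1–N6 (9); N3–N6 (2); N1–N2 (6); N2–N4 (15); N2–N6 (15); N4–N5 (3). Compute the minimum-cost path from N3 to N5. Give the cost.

Comparing a few candidate routes:
N3-N7-N5: 8 + 7 = 15
N3-N4-N5: 5 + 3 = 8
N3-N2-N7-N5: 7 + 4 + 7 = 18
Best route has total 8.

8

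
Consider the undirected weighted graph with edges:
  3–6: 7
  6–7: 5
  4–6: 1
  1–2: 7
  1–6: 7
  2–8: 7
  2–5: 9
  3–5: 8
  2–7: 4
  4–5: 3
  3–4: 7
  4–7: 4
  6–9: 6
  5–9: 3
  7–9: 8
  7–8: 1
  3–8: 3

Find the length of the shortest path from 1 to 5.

Checking several routes:
1 → 2 → 7 → 6 → 4 → 5: 7 + 4 + 5 + 1 + 3 = 20
1 → 6 → 7 → 4 → 5: 7 + 5 + 4 + 3 = 19
1 → 6 → 4 → 5: 7 + 1 + 3 = 11
1 → 2 → 7 → 4 → 5: 7 + 4 + 4 + 3 = 18
1 → 6 → 9 → 5: 7 + 6 + 3 = 16
1 → 2 → 5: 7 + 9 = 16
The minimum is 11.

11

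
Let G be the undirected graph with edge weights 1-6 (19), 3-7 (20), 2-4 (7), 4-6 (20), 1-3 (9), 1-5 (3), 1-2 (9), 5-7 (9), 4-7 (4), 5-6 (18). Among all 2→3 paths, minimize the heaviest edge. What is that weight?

9

Some routes from 2 to 3:
2-4-7-5-6-1-3: max(7, 4, 9, 18, 19, 9) = 19
2-4-6-5-7-3: max(7, 20, 18, 9, 20) = 20
2-1-3: max(9, 9) = 9
2-4-7-5-1-3: max(7, 4, 9, 3, 9) = 9
2-4-6-5-1-3: max(7, 20, 18, 3, 9) = 20
Best route has worst link 9.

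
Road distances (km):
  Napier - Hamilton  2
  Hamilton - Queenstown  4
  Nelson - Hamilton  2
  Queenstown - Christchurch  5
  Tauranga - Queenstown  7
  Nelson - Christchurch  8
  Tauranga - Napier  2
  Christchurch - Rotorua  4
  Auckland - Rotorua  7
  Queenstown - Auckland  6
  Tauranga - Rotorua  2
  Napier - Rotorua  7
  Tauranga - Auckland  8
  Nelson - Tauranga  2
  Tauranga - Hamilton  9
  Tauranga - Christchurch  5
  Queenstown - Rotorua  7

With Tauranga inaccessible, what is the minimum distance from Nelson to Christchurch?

8

Comparing a few candidate routes:
Nelson - Hamilton - Queenstown - Auckland - Rotorua - Christchurch: 2 + 4 + 6 + 7 + 4 = 23
Nelson - Hamilton - Queenstown - Rotorua - Christchurch: 2 + 4 + 7 + 4 = 17
Nelson - Hamilton - Napier - Rotorua - Christchurch: 2 + 2 + 7 + 4 = 15
Nelson - Christchurch: 8
Nelson - Hamilton - Queenstown - Christchurch: 2 + 4 + 5 = 11
Shortest: 8 km.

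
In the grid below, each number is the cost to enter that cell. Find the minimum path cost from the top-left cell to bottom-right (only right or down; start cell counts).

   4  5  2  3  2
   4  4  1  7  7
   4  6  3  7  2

Best path: [0,0]→[0,1]→[0,2]→[1,2]→[2,2]→[2,3]→[2,4]
Cost: 4 + 5 + 2 + 1 + 3 + 7 + 2 = 24
(Top row then right column would cost 25.)

24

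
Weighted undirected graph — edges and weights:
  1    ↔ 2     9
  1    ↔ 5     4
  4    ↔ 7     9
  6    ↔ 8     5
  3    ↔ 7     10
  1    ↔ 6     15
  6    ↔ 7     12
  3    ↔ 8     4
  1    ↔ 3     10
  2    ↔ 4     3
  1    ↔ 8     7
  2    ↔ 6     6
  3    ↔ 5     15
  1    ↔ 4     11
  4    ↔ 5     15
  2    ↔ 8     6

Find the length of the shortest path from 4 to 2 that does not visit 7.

3

Checking several routes:
4 -> 1 -> 8 -> 6 -> 2: 11 + 7 + 5 + 6 = 29
4 -> 1 -> 2: 11 + 9 = 20
4 -> 2: 3
4 -> 1 -> 8 -> 2: 11 + 7 + 6 = 24
4 -> 5 -> 1 -> 2: 15 + 4 + 9 = 28
Best route has total 3.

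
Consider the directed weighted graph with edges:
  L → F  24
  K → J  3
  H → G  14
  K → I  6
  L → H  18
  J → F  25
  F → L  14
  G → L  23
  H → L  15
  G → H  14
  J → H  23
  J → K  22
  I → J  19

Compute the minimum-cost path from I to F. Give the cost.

Paths from I to F:
I → J → F: 19 + 25 = 44
I → J → H → L → F: 19 + 23 + 15 + 24 = 81
I → J → H → G → L → F: 19 + 23 + 14 + 23 + 24 = 103
The minimum is 44.

44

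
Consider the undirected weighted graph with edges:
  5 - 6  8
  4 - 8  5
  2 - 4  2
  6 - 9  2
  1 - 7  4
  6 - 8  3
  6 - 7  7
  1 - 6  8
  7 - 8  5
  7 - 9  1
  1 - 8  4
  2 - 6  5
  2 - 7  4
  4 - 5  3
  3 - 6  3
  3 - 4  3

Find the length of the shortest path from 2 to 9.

5

Some routes from 2 to 9:
2 → 7 → 9: 4 + 1 = 5
2 → 6 → 7 → 9: 5 + 7 + 1 = 13
2 → 6 → 9: 5 + 2 = 7
2 → 7 → 6 → 9: 4 + 7 + 2 = 13
2 → 4 → 3 → 6 → 9: 2 + 3 + 3 + 2 = 10
2 → 4 → 8 → 6 → 9: 2 + 5 + 3 + 2 = 12
Best route has total 5.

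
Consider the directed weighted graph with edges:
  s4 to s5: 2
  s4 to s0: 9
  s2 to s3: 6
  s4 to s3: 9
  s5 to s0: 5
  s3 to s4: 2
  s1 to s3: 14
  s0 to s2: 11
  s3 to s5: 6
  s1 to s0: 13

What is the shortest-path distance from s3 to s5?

Paths from s3 to s5:
s3 - s4 - s5: 2 + 2 = 4
s3 - s5: 6
The minimum is 4.

4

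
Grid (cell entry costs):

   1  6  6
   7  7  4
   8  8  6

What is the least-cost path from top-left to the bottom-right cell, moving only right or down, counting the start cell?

23

Best path: (0,0) -> (0,1) -> (0,2) -> (1,2) -> (2,2)
Cost: 1 + 6 + 6 + 4 + 6 = 23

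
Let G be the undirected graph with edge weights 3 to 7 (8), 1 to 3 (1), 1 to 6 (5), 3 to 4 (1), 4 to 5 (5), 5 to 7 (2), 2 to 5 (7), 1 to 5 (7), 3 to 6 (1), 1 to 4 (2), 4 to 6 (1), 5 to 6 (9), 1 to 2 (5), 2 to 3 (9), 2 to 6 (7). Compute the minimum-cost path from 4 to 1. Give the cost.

Some routes from 4 to 1:
4→6→3→1: 1 + 1 + 1 = 3
4→3→1: 1 + 1 = 2
4→6→1: 1 + 5 = 6
4→5→1: 5 + 7 = 12
4→3→6→1: 1 + 1 + 5 = 7
4→1: 2
Best route has total 2.

2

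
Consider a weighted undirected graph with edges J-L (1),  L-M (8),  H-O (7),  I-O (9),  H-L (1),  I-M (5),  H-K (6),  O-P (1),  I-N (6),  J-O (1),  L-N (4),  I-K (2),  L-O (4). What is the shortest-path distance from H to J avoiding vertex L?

8

Paths from H to J avoiding L:
H → K → I → O → J: 6 + 2 + 9 + 1 = 18
H → O → J: 7 + 1 = 8
Shortest: 8.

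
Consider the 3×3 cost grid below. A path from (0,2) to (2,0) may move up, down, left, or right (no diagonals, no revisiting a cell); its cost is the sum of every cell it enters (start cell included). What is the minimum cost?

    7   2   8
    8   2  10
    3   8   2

23

One optimal route is [0,2] [0,1] [1,1] [1,0] [2,0].
Its cost is 8 + 2 + 2 + 8 + 3 = 23.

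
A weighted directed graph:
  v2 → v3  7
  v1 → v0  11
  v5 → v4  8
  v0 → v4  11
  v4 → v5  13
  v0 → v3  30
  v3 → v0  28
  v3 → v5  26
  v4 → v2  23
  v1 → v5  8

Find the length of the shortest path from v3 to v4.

Routes from v3 to v4:
v3 -> v5 -> v4: 26 + 8 = 34
v3 -> v0 -> v4: 28 + 11 = 39
Shortest: 34.

34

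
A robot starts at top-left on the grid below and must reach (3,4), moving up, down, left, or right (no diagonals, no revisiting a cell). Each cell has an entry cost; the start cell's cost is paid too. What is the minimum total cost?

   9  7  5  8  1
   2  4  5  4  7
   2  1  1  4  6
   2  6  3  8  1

One optimal route is [0,0]→[1,0]→[2,0]→[2,1]→[2,2]→[2,3]→[2,4]→[3,4].
Its cost is 9 + 2 + 2 + 1 + 1 + 4 + 6 + 1 = 26.

26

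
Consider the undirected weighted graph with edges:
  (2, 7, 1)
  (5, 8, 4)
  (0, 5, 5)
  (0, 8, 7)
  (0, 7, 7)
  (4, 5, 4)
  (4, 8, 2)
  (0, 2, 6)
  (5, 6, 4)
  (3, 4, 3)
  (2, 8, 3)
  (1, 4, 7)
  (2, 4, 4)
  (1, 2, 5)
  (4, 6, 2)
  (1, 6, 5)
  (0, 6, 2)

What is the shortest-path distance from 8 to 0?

Checking several routes:
8-4-6-0: 2 + 2 + 2 = 6
8-4-5-0: 2 + 4 + 5 = 11
8-5-0: 4 + 5 = 9
8-5-6-0: 4 + 4 + 2 = 10
8-0: 7
8-2-0: 3 + 6 = 9
Best route has total 6.

6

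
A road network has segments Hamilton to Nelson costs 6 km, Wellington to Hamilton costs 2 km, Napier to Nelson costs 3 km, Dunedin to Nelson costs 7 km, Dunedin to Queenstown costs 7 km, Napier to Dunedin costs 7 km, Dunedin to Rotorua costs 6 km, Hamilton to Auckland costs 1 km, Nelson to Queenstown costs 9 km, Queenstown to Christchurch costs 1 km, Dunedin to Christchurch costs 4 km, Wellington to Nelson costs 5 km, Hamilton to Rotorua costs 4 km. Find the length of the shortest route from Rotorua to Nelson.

Checking several routes:
Rotorua→Hamilton→Nelson: 4 + 6 = 10
Rotorua→Dunedin→Nelson: 6 + 7 = 13
Rotorua→Dunedin→Napier→Nelson: 6 + 7 + 3 = 16
Rotorua→Hamilton→Wellington→Nelson: 4 + 2 + 5 = 11
Shortest: 10 km.

10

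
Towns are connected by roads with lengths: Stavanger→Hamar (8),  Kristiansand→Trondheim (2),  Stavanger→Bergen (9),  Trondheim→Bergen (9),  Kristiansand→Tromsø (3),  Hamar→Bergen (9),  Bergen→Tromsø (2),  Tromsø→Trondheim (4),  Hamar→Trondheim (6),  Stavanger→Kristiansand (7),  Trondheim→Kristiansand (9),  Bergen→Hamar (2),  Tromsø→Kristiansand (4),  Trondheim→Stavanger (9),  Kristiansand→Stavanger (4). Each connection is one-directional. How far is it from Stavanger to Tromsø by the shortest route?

10

A few of the Stavanger→Tromsø routes:
Stavanger -> Hamar -> Bergen -> Tromsø: 8 + 9 + 2 = 19
Stavanger -> Kristiansand -> Tromsø: 7 + 3 = 10
Stavanger -> Bergen -> Tromsø: 9 + 2 = 11
Stavanger -> Kristiansand -> Trondheim -> Bergen -> Tromsø: 7 + 2 + 9 + 2 = 20
Best route has total 10.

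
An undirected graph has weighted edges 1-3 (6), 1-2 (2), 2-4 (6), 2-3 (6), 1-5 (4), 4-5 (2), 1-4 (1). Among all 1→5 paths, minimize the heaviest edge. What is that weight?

Routes from 1 to 5:
1 → 3 → 2 → 4 → 5: max(6, 6, 6, 2) = 6
1 → 4 → 5: max(1, 2) = 2
1 → 2 → 4 → 5: max(2, 6, 2) = 6
1 → 5: max(4) = 4
Best route has worst link 2.

2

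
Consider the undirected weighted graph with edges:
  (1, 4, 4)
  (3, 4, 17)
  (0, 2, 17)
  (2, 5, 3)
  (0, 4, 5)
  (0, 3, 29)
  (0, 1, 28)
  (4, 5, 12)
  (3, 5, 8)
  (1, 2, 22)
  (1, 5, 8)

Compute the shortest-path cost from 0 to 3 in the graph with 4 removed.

Paths from 0 to 3 avoiding 4:
0 -> 3: 29
0 -> 1 -> 2 -> 5 -> 3: 28 + 22 + 3 + 8 = 61
0 -> 2 -> 1 -> 5 -> 3: 17 + 22 + 8 + 8 = 55
0 -> 2 -> 5 -> 3: 17 + 3 + 8 = 28
0 -> 1 -> 5 -> 3: 28 + 8 + 8 = 44
Best route has total 28.

28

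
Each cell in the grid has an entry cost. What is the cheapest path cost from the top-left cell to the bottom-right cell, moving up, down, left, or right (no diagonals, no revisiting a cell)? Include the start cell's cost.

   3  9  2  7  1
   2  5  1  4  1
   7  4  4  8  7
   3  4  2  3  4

24

Cheapest: [0,0] → [1,0] → [1,1] → [1,2] → [2,2] → [3,2] → [3,3] → [3,4]
  3 + 2 + 5 + 1 + 4 + 2 + 3 + 4 = 24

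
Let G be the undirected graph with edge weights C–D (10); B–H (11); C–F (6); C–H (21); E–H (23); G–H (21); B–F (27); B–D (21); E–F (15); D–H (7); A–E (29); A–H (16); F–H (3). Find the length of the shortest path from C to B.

A few of the C→B routes:
C→F→H→D→B: 6 + 3 + 7 + 21 = 37
C→D→H→B: 10 + 7 + 11 = 28
C→H→B: 21 + 11 = 32
C→D→B: 10 + 21 = 31
C→F→H→B: 6 + 3 + 11 = 20
C→F→B: 6 + 27 = 33
The minimum is 20.

20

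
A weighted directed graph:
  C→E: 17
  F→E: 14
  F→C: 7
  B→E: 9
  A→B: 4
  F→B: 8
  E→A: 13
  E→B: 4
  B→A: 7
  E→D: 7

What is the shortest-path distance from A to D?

20

Candidate routes:
A → B → E → D: 4 + 9 + 7 = 20
Best route has total 20.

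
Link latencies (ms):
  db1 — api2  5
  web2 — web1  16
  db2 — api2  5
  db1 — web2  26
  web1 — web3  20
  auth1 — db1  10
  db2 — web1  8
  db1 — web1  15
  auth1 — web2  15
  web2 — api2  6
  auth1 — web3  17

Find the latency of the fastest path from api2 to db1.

A few of the api2→db1 routes:
api2 -> web2 -> db1: 6 + 26 = 32
api2 -> db2 -> web1 -> db1: 5 + 8 + 15 = 28
api2 -> web2 -> web1 -> db1: 6 + 16 + 15 = 37
api2 -> db1: 5
api2 -> web2 -> auth1 -> db1: 6 + 15 + 10 = 31
Shortest: 5 ms.

5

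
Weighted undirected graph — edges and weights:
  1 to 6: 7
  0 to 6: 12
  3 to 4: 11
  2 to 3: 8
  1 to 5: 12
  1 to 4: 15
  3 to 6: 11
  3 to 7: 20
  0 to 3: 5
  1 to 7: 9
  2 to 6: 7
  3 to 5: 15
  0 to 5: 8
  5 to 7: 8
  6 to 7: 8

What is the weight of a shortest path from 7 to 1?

Checking several routes:
7 - 5 - 1: 8 + 12 = 20
7 - 1: 9
7 - 5 - 0 - 6 - 1: 8 + 8 + 12 + 7 = 35
7 - 6 - 1: 8 + 7 = 15
Best route has total 9.

9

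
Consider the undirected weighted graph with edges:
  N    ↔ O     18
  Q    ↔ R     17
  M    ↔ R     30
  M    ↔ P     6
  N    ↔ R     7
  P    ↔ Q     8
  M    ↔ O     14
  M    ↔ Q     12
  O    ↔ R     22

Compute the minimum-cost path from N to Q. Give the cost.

24

Checking several routes:
N→R→Q: 7 + 17 = 24
N→O→M→Q: 18 + 14 + 12 = 44
N→R→M→Q: 7 + 30 + 12 = 49
N→O→M→P→Q: 18 + 14 + 6 + 8 = 46
Best route has total 24.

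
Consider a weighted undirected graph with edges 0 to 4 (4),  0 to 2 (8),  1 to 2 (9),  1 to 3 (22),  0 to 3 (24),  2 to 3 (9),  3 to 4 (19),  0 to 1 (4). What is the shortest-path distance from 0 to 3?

17

Checking several routes:
0 -> 3: 24
0 -> 2 -> 3: 8 + 9 = 17
0 -> 1 -> 2 -> 3: 4 + 9 + 9 = 22
0 -> 4 -> 3: 4 + 19 = 23
0 -> 1 -> 3: 4 + 22 = 26
Shortest: 17.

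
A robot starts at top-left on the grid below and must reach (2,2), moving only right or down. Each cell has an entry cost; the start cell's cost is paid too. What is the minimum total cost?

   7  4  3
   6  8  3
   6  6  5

Take (0,0) -> (0,1) -> (0,2) -> (1,2) -> (2,2) for a total of 7 + 4 + 3 + 3 + 5 = 22.

22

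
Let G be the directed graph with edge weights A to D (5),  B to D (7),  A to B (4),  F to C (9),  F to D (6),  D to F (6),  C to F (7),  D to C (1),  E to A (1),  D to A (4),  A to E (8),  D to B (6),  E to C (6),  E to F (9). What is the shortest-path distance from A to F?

Some routes from A to F:
A-B-D-C-F: 4 + 7 + 1 + 7 = 19
A-D-F: 5 + 6 = 11
A-B-D-F: 4 + 7 + 6 = 17
A-E-F: 8 + 9 = 17
A-D-C-F: 5 + 1 + 7 = 13
The minimum is 11.

11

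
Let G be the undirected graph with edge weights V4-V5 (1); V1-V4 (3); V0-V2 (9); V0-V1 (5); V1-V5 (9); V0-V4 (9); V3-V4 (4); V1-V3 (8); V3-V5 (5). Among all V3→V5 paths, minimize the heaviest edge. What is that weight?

A few of the V3→V5 routes:
V3-V5: max(5) = 5
V3-V1-V4-V5: max(8, 3, 1) = 8
V3-V1-V5: max(8, 9) = 9
V3-V4-V5: max(4, 1) = 4
The minimum achievable maximum is 4.

4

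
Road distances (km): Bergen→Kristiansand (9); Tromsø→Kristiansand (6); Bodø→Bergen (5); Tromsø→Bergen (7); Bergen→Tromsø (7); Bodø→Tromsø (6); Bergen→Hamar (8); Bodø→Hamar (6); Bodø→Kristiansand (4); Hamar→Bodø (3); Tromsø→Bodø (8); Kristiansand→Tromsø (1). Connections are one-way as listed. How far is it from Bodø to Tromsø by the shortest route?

Paths from Bodø to Tromsø:
Bodø -> Kristiansand -> Tromsø: 4 + 1 = 5
Bodø -> Bergen -> Tromsø: 5 + 7 = 12
Bodø -> Bergen -> Kristiansand -> Tromsø: 5 + 9 + 1 = 15
Bodø -> Tromsø: 6
Shortest: 5 km.

5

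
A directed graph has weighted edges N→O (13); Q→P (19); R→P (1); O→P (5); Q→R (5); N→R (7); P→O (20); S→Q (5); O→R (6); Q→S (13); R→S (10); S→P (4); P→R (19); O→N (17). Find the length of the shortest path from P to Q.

34

Paths from P to Q:
P → R → S → Q: 19 + 10 + 5 = 34
P → O → R → S → Q: 20 + 6 + 10 + 5 = 41
P → O → N → R → S → Q: 20 + 17 + 7 + 10 + 5 = 59
Shortest: 34.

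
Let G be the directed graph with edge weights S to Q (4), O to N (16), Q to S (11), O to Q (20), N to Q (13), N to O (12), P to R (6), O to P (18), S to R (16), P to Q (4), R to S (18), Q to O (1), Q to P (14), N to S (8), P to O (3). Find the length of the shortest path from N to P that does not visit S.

Routes from N to P avoiding S:
N→O→P: 12 + 18 = 30
N→Q→O→P: 13 + 1 + 18 = 32
N→Q→P: 13 + 14 = 27
N→O→Q→P: 12 + 20 + 14 = 46
Shortest: 27.

27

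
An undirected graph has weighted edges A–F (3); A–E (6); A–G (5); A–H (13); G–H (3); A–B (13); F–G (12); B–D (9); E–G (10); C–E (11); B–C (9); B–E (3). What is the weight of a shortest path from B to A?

9

Some routes from B to A:
B -> A: 13
B -> E -> G -> H -> A: 3 + 10 + 3 + 13 = 29
B -> E -> A: 3 + 6 = 9
B -> C -> E -> A: 9 + 11 + 6 = 26
B -> E -> G -> A: 3 + 10 + 5 = 18
B -> E -> G -> F -> A: 3 + 10 + 12 + 3 = 28
The minimum is 9.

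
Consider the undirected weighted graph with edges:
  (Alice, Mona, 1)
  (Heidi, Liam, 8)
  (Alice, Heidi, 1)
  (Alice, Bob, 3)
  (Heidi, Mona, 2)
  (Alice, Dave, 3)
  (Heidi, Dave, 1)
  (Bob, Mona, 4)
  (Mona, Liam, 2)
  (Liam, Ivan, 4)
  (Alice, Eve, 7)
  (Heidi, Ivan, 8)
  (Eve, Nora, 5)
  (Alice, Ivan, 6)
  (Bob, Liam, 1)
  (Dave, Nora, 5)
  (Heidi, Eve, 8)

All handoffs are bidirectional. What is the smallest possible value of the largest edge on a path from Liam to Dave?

Some routes from Liam to Dave:
Liam → Mona → Alice → Heidi → Dave: max(2, 1, 1, 1) = 2
Liam → Mona → Heidi → Dave: max(2, 2, 1) = 2
Liam → Bob → Alice → Mona → Heidi → Dave: max(1, 3, 1, 2, 1) = 3
Liam → Mona → Alice → Dave: max(2, 1, 3) = 3
Liam → Mona → Heidi → Alice → Dave: max(2, 2, 1, 3) = 3
Liam → Bob → Alice → Dave: max(1, 3, 3) = 3
Smallest bottleneck: 2.

2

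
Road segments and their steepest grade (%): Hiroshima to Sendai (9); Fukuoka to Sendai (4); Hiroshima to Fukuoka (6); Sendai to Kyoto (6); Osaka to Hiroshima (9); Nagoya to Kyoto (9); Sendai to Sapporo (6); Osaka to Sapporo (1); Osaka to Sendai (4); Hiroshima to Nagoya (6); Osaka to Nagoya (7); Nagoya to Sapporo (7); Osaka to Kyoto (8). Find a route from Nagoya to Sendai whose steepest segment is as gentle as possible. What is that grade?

Some routes from Nagoya to Sendai:
Nagoya → Hiroshima → Fukuoka → Sendai: max(6, 6, 4) = 6
Nagoya → Osaka → Sapporo → Sendai: max(7, 1, 6) = 7
Nagoya → Sapporo → Sendai: max(7, 6) = 7
Nagoya → Sapporo → Osaka → Sendai: max(7, 1, 4) = 7
Nagoya → Osaka → Kyoto → Sendai: max(7, 8, 6) = 8
Nagoya → Osaka → Sendai: max(7, 4) = 7
Smallest bottleneck: 6%.

6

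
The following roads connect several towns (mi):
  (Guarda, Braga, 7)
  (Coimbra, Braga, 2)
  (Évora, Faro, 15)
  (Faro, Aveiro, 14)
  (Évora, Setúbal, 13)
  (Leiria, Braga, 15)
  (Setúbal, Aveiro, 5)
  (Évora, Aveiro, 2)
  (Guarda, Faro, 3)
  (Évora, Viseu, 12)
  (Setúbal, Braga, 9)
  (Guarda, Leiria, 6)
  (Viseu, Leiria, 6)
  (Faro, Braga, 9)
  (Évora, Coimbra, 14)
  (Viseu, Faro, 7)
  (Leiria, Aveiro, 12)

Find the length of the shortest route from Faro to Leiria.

Checking several routes:
Faro → Guarda → Leiria: 3 + 6 = 9
Faro → Viseu → Leiria: 7 + 6 = 13
Faro → Braga → Guarda → Leiria: 9 + 7 + 6 = 22
Best route has total 9 mi.

9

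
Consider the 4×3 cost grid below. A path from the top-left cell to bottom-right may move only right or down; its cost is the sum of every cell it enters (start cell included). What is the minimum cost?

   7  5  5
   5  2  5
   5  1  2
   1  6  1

Path (0,0)→(0,1)→(1,1)→(2,1)→(2,2)→(3,2): 7 + 5 + 2 + 1 + 2 + 1 = 18.

18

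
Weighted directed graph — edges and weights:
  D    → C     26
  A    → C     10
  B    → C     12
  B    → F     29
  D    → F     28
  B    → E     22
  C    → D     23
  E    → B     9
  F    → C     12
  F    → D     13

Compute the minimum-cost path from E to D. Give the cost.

44

Routes from E to D:
E -> B -> C -> D: 9 + 12 + 23 = 44
E -> B -> F -> C -> D: 9 + 29 + 12 + 23 = 73
E -> B -> F -> D: 9 + 29 + 13 = 51
Shortest: 44.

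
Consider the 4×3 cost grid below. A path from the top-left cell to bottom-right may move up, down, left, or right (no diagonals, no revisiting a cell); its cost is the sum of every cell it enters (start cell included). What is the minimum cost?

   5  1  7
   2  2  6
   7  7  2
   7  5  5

21

One optimal route is [0,0]→[0,1]→[1,1]→[1,2]→[2,2]→[3,2].
Its cost is 5 + 1 + 2 + 6 + 2 + 5 = 21.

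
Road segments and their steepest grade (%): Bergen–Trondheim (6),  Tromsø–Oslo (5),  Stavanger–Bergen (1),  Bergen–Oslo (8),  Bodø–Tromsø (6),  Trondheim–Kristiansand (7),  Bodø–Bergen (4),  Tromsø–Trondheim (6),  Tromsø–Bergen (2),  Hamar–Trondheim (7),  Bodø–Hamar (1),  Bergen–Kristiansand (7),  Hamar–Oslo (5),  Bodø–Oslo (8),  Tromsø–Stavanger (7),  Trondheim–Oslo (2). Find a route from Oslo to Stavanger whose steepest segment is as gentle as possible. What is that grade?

5

Checking several routes:
Oslo → Trondheim → Tromsø → Bergen → Stavanger: max(2, 6, 2, 1) = 6
Oslo → Trondheim → Tromsø → Bodø → Bergen → Stavanger: max(2, 6, 6, 4, 1) = 6
Oslo → Trondheim → Bergen → Stavanger: max(2, 6, 1) = 6
Oslo → Hamar → Bodø → Bergen → Stavanger: max(5, 1, 4, 1) = 5
Oslo → Tromsø → Bodø → Bergen → Stavanger: max(5, 6, 4, 1) = 6
Oslo → Tromsø → Bergen → Stavanger: max(5, 2, 1) = 5
Best route has worst link 5%.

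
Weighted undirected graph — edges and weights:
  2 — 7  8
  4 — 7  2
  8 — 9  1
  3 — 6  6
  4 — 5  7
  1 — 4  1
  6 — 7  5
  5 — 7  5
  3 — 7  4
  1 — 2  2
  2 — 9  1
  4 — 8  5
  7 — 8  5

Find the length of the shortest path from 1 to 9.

Some routes from 1 to 9:
1 → 4 → 8 → 9: 1 + 5 + 1 = 7
1 → 4 → 7 → 8 → 9: 1 + 2 + 5 + 1 = 9
1 → 2 → 9: 2 + 1 = 3
Shortest: 3.

3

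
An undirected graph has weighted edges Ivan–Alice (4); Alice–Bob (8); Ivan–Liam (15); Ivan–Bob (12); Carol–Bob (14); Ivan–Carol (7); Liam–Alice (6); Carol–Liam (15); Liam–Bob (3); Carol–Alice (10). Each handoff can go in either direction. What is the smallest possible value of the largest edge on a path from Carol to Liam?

Checking several routes:
Carol -> Ivan -> Alice -> Liam: max(7, 4, 6) = 7
Carol -> Alice -> Bob -> Liam: max(10, 8, 3) = 10
Carol -> Ivan -> Alice -> Bob -> Liam: max(7, 4, 8, 3) = 8
Best route has worst link 7.

7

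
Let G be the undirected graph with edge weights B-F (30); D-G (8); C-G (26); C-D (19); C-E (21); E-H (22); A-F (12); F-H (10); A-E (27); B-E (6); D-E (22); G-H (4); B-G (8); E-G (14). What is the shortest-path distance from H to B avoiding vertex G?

Checking several routes:
H - F - B: 10 + 30 = 40
H - E - B: 22 + 6 = 28
H - F - A - E - B: 10 + 12 + 27 + 6 = 55
Best route has total 28.

28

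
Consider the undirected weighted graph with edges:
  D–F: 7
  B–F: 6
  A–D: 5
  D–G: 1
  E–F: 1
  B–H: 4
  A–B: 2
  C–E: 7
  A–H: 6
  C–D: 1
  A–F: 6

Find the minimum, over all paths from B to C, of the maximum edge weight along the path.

Checking several routes:
B - F - A - D - C: max(6, 6, 5, 1) = 6
B - A - D - F - E - C: max(2, 5, 7, 1, 7) = 7
B - H - A - D - C: max(4, 6, 5, 1) = 6
B - A - D - C: max(2, 5, 1) = 5
B - A - F - D - C: max(2, 6, 7, 1) = 7
B - A - F - E - C: max(2, 6, 1, 7) = 7
The minimum achievable maximum is 5.

5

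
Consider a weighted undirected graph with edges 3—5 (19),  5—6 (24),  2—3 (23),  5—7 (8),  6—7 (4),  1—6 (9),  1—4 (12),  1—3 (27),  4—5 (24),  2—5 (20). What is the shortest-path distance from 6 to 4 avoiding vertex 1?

Candidate routes:
6 → 7 → 5 → 4: 4 + 8 + 24 = 36
6 → 5 → 4: 24 + 24 = 48
Best route has total 36.

36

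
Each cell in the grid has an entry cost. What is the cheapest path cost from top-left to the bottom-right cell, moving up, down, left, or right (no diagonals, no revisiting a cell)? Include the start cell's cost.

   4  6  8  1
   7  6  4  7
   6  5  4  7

31

Cheapest: [0,0] [0,1] [1,1] [1,2] [2,2] [2,3]
  4 + 6 + 6 + 4 + 4 + 7 = 31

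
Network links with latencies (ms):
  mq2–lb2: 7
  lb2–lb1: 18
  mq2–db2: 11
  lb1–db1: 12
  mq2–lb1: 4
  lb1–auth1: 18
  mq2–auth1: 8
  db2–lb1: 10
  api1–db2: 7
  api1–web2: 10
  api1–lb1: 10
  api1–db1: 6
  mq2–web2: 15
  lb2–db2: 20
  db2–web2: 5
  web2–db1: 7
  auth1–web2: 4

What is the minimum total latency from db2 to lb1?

10

A few of the db2→lb1 routes:
db2 - api1 - lb1: 7 + 10 = 17
db2 - mq2 - lb1: 11 + 4 = 15
db2 - lb1: 10
Shortest: 10 ms.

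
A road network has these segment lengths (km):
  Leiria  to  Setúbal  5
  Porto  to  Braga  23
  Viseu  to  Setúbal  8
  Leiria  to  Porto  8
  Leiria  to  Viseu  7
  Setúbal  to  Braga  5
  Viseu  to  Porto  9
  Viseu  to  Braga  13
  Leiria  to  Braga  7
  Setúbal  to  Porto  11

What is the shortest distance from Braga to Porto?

15

Some routes from Braga to Porto:
Braga → Setúbal → Leiria → Porto: 5 + 5 + 8 = 18
Braga → Leiria → Porto: 7 + 8 = 15
Braga → Setúbal → Viseu → Porto: 5 + 8 + 9 = 22
Braga → Setúbal → Porto: 5 + 11 = 16
The minimum is 15 km.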